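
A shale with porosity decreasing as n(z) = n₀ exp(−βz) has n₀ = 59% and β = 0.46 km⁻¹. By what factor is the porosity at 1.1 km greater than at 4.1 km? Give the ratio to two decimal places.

3.97

n(z₁)/n(z₂) = e^(−β·z₁)/e^(−β·z₂) = e^{β(z₂−z₁)}
= exp(0.46 × 3) = exp(1.38) = 3.9749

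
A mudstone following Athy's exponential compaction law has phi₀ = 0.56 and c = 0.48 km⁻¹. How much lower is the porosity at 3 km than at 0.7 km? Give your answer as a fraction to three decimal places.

0.268

phi(0.7) = 0.56·e^(−0.48×0.7) = 0.4002
phi(3) = 0.56·e^(−0.48×3) = 0.1327
Δphi = 0.4002 − 0.1327 = 0.2675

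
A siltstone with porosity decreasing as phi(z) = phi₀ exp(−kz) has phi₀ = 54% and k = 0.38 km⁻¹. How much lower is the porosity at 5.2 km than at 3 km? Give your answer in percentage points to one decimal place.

9.8 percentage points

phi(3) = 0.54·e^(−0.38×3) = 0.1727
phi(5.2) = 0.54·e^(−0.38×5.2) = 0.0749
Δphi = 0.1727 − 0.0749 = 0.0978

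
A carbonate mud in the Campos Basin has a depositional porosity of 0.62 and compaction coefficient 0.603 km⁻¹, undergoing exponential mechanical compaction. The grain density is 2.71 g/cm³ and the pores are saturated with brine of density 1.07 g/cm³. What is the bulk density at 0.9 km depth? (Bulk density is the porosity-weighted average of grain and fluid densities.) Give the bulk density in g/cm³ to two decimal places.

2.12 g/cm³

Porosity at depth: n = 0.62·exp(−0.603×0.9) = 0.62×0.5812 = 0.3603
Bulk density: ρ_b = (1−n)ρ_g + n·ρ_f = 0.6397×2.71 + 0.3603×1.07
       = 1.734 + 0.386 = 2.119 g/cm³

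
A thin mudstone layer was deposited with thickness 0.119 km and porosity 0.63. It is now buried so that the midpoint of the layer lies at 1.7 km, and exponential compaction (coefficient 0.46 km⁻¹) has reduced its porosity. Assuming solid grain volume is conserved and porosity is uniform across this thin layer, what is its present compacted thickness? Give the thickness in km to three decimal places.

0.062 km

Porosity at 1.7 km: φ = 0.63·exp(−0.46×1.7) = 0.2882
Solid-volume conservation: h(1−φ) = h₀(1−φ₀) ⇒ h = h₀·(1−φ₀)/(1−φ)
h = 0.119 × (1 − 0.63)/(1 − 0.2882) = 0.119 × 0.5198 = 0.0619 km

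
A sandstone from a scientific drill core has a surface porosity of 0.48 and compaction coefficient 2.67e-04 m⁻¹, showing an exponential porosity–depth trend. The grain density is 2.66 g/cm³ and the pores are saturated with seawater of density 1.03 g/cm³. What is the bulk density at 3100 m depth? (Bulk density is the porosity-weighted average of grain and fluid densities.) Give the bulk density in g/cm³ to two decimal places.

2.32 g/cm³

Working in km (1 km = 1000 m; c in km⁻¹ = c in m⁻¹ × 1000):
Porosity at depth: n = 0.48·exp(−0.267×3.1) = 0.48×0.4371 = 0.2098
Bulk density: ρ_b = (1−n)ρ_g + n·ρ_f = 0.7902×2.66 + 0.2098×1.03
       = 2.102 + 0.216 = 2.318 g/cm³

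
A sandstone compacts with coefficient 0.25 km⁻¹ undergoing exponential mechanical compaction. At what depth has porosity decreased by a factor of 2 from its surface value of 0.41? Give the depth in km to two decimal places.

φ/φ₀ = 1/2 ⇒ exp(−c·z) = 1/2 ⇒ z = ln(2) / c
z = 0.6931 / 0.25 = 2.773 km

2.77 km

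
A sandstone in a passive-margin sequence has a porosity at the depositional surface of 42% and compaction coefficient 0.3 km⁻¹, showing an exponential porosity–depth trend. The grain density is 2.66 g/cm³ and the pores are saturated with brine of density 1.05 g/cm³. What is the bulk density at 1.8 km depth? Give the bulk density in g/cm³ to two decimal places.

2.27 g/cm³

Porosity at depth: phi = 0.42·exp(−0.3×1.8) = 0.42×0.5827 = 0.2448
Bulk density: ρ_b = (1−phi)ρ_g + phi·ρ_f = 0.7552×2.66 + 0.2448×1.05
       = 2.009 + 0.257 = 2.266 g/cm³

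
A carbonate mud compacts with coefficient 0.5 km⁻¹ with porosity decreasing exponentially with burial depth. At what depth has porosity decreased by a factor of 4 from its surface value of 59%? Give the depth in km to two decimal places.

2.77 km

n/n₀ = 1/4 ⇒ exp(−β·Z) = 1/4 ⇒ Z = ln(4) / β
Z = 1.3863 / 0.5 = 2.773 km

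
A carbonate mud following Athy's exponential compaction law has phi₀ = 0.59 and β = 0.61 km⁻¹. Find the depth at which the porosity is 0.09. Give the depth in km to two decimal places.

Invert Athy's law: d = ln(phi₀/phi) / β
d = ln(0.59/0.09) / 0.61 = ln(6.556) / 0.61 = 1.8803 / 0.61 = 3.082 km

3.08 km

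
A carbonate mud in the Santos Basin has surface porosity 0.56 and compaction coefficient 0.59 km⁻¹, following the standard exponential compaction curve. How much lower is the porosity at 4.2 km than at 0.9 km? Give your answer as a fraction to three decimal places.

0.282

n(0.9) = 0.56·e^(−0.59×0.9) = 0.3293
n(4.2) = 0.56·e^(−0.59×4.2) = 0.0470
Δn = 0.3293 − 0.0470 = 0.2823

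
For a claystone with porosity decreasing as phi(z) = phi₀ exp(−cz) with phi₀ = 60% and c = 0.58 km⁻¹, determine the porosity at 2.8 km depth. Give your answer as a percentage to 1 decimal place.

phi = phi₀·exp(−c·z) = 0.6 × exp(−0.58 × 2.8) = 0.6 × exp(−1.624)
  = 0.6 × 0.1971 = 0.1183

11.8%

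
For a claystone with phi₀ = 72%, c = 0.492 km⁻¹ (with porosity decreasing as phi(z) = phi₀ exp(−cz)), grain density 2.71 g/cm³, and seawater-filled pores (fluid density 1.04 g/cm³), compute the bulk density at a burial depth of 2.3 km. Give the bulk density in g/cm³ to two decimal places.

2.32 g/cm³

Porosity at depth: phi = 0.72·exp(−0.492×2.3) = 0.72×0.3225 = 0.2322
Bulk density: ρ_b = (1−phi)ρ_g + phi·ρ_f = 0.7678×2.71 + 0.2322×1.04
       = 2.081 + 0.242 = 2.322 g/cm³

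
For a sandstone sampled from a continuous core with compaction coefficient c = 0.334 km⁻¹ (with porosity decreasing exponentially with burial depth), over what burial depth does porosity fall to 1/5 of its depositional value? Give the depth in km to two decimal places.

4.82 km

phi/phi₀ = 1/5 ⇒ exp(−c·Z) = 1/5 ⇒ Z = ln(5) / c
Z = 1.6094 / 0.334 = 4.819 km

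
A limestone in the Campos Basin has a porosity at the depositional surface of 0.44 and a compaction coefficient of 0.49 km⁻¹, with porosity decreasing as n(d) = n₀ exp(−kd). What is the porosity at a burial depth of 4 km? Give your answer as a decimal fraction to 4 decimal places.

0.0620

n = n₀·exp(−k·d) = 0.44 × exp(−0.49 × 4) = 0.44 × exp(−1.96)
  = 0.44 × 0.1409 = 0.0620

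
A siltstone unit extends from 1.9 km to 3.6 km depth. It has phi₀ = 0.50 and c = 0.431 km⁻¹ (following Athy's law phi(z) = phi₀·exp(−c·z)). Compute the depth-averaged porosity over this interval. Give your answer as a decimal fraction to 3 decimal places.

0.156

⟨phi⟩ = (1/(z₂−z₁)) ∫ phi₀ e^(−cz) dz = phi₀·(e^(−c·z₁) − e^(−c·z₂)) / (c·(z₂−z₁))
e^(−0.431×1.9) = 0.4409; e^(−0.431×3.6) = 0.2119
⟨phi⟩ = 0.5 × (0.4409 − 0.2119) / (0.431 × 1.7) = 0.5 × 0.3126 = 0.1563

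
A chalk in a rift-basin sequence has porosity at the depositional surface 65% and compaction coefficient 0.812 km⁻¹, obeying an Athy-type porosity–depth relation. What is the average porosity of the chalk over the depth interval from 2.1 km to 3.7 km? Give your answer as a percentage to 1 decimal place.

⟨φ⟩ = (1/(d₂−d₁)) ∫ φ₀ e^(−kd) dd = φ₀·(e^(−k·d₁) − e^(−k·d₂)) / (k·(d₂−d₁))
e^(−0.812×2.1) = 0.1817; e^(−0.812×3.7) = 0.0496
⟨φ⟩ = 0.65 × (0.1817 − 0.0496) / (0.812 × 1.6) = 0.65 × 0.1017 = 0.0661

6.6%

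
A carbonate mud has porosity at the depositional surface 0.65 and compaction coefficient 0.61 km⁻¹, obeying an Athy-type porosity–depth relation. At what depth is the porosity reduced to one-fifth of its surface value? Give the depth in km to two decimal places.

2.64 km

phi/phi₀ = 1/5 ⇒ exp(−c·Z) = 1/5 ⇒ Z = ln(5) / c
Z = 1.6094 / 0.61 = 2.638 km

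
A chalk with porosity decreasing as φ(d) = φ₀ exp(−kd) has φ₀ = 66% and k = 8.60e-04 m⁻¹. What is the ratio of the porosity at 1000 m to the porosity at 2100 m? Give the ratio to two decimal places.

Working in km (1 km = 1000 m; k in km⁻¹ = k in m⁻¹ × 1000):
φ(d₁)/φ(d₂) = e^(−k·d₁)/e^(−k·d₂) = e^{k(d₂−d₁)}
= exp(0.86 × 1.1) = exp(0.946) = 2.5754

2.58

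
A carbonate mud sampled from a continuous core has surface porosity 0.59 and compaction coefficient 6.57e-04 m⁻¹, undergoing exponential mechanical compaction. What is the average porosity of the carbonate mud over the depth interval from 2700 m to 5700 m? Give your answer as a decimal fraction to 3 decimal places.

0.044

Working in km (1 km = 1000 m; c in km⁻¹ = c in m⁻¹ × 1000):
⟨φ⟩ = (1/(Z₂−Z₁)) ∫ φ₀ e^(−cZ) dZ = φ₀·(e^(−c·Z₁) − e^(−c·Z₂)) / (c·(Z₂−Z₁))
e^(−0.657×2.7) = 0.1697; e^(−0.657×5.7) = 0.0236
⟨φ⟩ = 0.59 × (0.1697 − 0.0236) / (0.657 × 3) = 0.59 × 0.0741 = 0.0437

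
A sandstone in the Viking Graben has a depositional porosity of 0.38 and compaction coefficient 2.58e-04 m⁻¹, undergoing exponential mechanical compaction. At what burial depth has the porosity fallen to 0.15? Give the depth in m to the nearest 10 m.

Working in km (1 km = 1000 m; β in km⁻¹ = β in m⁻¹ × 1000):
Invert Athy's law: z = ln(φ₀/φ) / β
z = ln(0.38/0.15) / 0.258 = ln(2.533) / 0.258 = 0.9295 / 0.258 = 3.603 km

3600 m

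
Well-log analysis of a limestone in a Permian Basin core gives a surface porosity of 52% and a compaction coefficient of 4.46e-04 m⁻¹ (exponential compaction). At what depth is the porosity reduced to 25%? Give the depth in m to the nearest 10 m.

1640 m

Working in km (1 km = 1000 m; c in km⁻¹ = c in m⁻¹ × 1000):
Invert Athy's law: z = ln(phi₀/phi) / c
z = ln(0.52/0.25) / 0.446 = ln(2.08) / 0.446 = 0.7324 / 0.446 = 1.642 km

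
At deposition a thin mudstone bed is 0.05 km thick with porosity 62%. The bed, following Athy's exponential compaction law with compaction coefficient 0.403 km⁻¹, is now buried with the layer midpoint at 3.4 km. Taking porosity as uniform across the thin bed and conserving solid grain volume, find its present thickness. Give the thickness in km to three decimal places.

0.023 km

Porosity at 3.4 km: φ = 0.62·exp(−0.403×3.4) = 0.1575
Solid-volume conservation: h(1−φ) = h₀(1−φ₀) ⇒ h = h₀·(1−φ₀)/(1−φ)
h = 0.05 × (1 − 0.62)/(1 − 0.1575) = 0.05 × 0.4510 = 0.0226 km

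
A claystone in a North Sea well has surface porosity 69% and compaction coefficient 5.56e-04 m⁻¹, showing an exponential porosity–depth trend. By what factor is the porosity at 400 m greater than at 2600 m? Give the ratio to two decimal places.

Working in km (1 km = 1000 m; k in km⁻¹ = k in m⁻¹ × 1000):
φ(Z₁)/φ(Z₂) = e^(−k·Z₁)/e^(−k·Z₂) = e^{k(Z₂−Z₁)}
= exp(0.556 × 2.2) = exp(1.223) = 3.3980

3.40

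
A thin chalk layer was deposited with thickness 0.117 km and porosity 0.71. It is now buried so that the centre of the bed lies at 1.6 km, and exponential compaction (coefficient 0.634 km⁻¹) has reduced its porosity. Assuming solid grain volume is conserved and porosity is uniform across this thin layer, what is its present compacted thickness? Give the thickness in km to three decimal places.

0.046 km

Porosity at 1.6 km: φ = 0.71·exp(−0.634×1.6) = 0.2575
Solid-volume conservation: h(1−φ) = h₀(1−φ₀) ⇒ h = h₀·(1−φ₀)/(1−φ)
h = 0.117 × (1 − 0.71)/(1 − 0.2575) = 0.117 × 0.3906 = 0.0457 km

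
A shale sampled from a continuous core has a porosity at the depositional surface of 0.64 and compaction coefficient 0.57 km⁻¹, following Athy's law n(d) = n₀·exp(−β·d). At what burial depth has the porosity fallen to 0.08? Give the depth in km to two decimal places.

Invert Athy's law: d = ln(n₀/n) / β
d = ln(0.64/0.08) / 0.57 = ln(8) / 0.57 = 2.0794 / 0.57 = 3.648 km

3.65 km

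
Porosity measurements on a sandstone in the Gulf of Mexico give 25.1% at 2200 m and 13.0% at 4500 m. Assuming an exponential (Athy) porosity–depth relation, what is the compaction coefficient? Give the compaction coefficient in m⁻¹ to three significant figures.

0.000286 m⁻¹

Working in km (1 km = 1000 m; β in km⁻¹ = β in m⁻¹ × 1000):
Athy: φ(z) = φ₀ e^(−βz) ⇒ φ₁/φ₂ = e^{β(z₂−z₁)} ⇒ β = ln(φ₁/φ₂)/(z₂−z₁)
β = ln(0.251/0.13) / (4.5 − 2.2) = ln(1.931) / 2.3 = 0.6579 / 2.3 = 0.2861 km⁻¹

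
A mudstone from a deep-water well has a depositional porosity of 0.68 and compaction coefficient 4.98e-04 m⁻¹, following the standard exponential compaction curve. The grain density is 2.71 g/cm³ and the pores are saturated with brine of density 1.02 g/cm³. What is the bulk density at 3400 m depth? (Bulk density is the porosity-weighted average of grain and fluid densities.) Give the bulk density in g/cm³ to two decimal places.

Working in km (1 km = 1000 m; k in km⁻¹ = k in m⁻¹ × 1000):
Porosity at depth: phi = 0.68·exp(−0.498×3.4) = 0.68×0.1839 = 0.1251
Bulk density: ρ_b = (1−phi)ρ_g + phi·ρ_f = 0.8749×2.71 + 0.1251×1.02
       = 2.371 + 0.128 = 2.499 g/cm³

2.50 g/cm³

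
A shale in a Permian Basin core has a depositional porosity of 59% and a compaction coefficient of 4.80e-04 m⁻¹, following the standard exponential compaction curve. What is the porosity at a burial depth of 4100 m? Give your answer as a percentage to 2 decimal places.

8.24%

Working in km (1 km = 1000 m; c in km⁻¹ = c in m⁻¹ × 1000):
phi = phi₀·exp(−c·z) = 0.59 × exp(−0.48 × 4.1) = 0.59 × exp(−1.968)
  = 0.59 × 0.1397 = 0.0824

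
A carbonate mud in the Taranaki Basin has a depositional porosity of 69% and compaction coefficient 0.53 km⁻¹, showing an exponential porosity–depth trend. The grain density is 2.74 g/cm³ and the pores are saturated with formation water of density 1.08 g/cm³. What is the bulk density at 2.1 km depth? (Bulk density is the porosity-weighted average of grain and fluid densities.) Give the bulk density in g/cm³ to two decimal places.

Porosity at depth: φ = 0.69·exp(−0.53×2.1) = 0.69×0.3286 = 0.2267
Bulk density: ρ_b = (1−φ)ρ_g + φ·ρ_f = 0.7733×2.74 + 0.2267×1.08
       = 2.119 + 0.245 = 2.364 g/cm³

2.36 g/cm³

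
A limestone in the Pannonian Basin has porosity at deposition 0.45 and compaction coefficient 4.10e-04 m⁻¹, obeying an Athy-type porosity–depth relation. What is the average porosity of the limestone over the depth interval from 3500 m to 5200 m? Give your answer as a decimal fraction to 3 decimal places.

Working in km (1 km = 1000 m; c in km⁻¹ = c in m⁻¹ × 1000):
⟨n⟩ = (1/(d₂−d₁)) ∫ n₀ e^(−cd) dd = n₀·(e^(−c·d₁) − e^(−c·d₂)) / (c·(d₂−d₁))
e^(−0.41×3.5) = 0.2381; e^(−0.41×5.2) = 0.1186
⟨n⟩ = 0.45 × (0.2381 − 0.1186) / (0.41 × 1.7) = 0.45 × 0.1715 = 0.0772

0.077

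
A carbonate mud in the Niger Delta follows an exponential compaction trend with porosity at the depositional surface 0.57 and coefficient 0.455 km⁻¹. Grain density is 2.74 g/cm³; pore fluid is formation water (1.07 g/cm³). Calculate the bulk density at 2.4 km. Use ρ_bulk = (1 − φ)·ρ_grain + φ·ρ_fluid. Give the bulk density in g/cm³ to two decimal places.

Porosity at depth: phi = 0.57·exp(−0.455×2.4) = 0.57×0.3355 = 0.1913
Bulk density: ρ_b = (1−phi)ρ_g + phi·ρ_f = 0.8087×2.74 + 0.1913×1.07
       = 2.216 + 0.205 = 2.421 g/cm³

2.42 g/cm³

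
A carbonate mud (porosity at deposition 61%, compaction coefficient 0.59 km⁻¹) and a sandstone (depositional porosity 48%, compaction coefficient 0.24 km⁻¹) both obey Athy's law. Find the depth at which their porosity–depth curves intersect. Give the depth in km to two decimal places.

0.68 km

Set n₀ₐ e^(−cₐz) = n₀ᵦ e^(−cᵦz) ⇒ ln(n₀ₐ/n₀ᵦ) = (cₐ − cᵦ)·z
z = ln(0.61/0.48) / (0.59 − 0.24) = 0.2397 / 0.35 = 0.685 km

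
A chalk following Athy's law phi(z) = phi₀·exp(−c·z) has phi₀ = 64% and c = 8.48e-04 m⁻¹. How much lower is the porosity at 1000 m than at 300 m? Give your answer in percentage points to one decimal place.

22.2 percentage points

Working in km (1 km = 1000 m; c in km⁻¹ = c in m⁻¹ × 1000):
phi(0.3) = 0.64·e^(−0.848×0.3) = 0.4962
phi(1) = 0.64·e^(−0.848×1) = 0.2741
Δphi = 0.4962 − 0.2741 = 0.2222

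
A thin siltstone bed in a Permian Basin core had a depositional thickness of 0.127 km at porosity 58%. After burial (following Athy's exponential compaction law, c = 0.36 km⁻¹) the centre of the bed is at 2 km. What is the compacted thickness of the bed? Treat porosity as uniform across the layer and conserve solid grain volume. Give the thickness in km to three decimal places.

Porosity at 2 km: n = 0.58·exp(−0.36×2) = 0.2823
Solid-volume conservation: h(1−n) = h₀(1−n₀) ⇒ h = h₀·(1−n₀)/(1−n)
h = 0.127 × (1 − 0.58)/(1 − 0.2823) = 0.127 × 0.5852 = 0.0743 km

0.074 km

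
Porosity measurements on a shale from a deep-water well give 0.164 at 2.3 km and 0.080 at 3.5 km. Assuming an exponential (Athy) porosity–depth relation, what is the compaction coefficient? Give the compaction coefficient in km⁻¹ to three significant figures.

0.598 km⁻¹

Athy: φ(z) = φ₀ e^(−βz) ⇒ φ₁/φ₂ = e^{β(z₂−z₁)} ⇒ β = ln(φ₁/φ₂)/(z₂−z₁)
β = ln(0.164/0.08) / (3.5 − 2.3) = ln(2.05) / 1.2 = 0.7178 / 1.2 = 0.5982 km⁻¹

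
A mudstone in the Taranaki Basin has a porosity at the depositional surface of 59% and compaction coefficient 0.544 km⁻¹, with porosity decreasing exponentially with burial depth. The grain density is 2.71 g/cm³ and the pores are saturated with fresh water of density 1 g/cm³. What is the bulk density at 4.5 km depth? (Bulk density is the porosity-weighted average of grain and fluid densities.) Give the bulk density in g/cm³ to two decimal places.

Porosity at depth: n = 0.59·exp(−0.544×4.5) = 0.59×0.0865 = 0.0510
Bulk density: ρ_b = (1−n)ρ_g + n·ρ_f = 0.9490×2.71 + 0.0510×1
       = 2.572 + 0.051 = 2.623 g/cm³

2.62 g/cm³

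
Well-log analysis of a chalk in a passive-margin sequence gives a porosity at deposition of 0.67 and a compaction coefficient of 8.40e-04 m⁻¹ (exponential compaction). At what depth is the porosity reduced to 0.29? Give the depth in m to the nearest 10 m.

1000 m

Working in km (1 km = 1000 m; β in km⁻¹ = β in m⁻¹ × 1000):
Invert Athy's law: z = ln(φ₀/φ) / β
z = ln(0.67/0.29) / 0.84 = ln(2.31) / 0.84 = 0.8374 / 0.84 = 0.997 km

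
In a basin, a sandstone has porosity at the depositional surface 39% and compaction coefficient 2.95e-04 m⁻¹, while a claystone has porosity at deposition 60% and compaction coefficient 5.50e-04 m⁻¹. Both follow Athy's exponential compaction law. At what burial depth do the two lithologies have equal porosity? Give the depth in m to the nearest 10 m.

1690 m

Working in km (1 km = 1000 m; c in km⁻¹ = c in m⁻¹ × 1000):
Set φ₀ₐ e^(−cₐZ) = φ₀ᵦ e^(−cᵦZ) ⇒ ln(φ₀ₐ/φ₀ᵦ) = (cₐ − cᵦ)·Z
Z = ln(0.39/0.6) / (0.295 − 0.55) = -0.4308 / -0.255 = 1.689 km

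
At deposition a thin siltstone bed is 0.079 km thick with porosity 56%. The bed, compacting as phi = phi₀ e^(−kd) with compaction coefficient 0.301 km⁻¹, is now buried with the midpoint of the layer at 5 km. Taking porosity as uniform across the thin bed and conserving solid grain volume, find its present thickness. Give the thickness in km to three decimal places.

Porosity at 5 km: phi = 0.56·exp(−0.301×5) = 0.1243
Solid-volume conservation: h(1−phi) = h₀(1−phi₀) ⇒ h = h₀·(1−phi₀)/(1−phi)
h = 0.079 × (1 − 0.56)/(1 − 0.1243) = 0.079 × 0.5025 = 0.0397 km

0.040 km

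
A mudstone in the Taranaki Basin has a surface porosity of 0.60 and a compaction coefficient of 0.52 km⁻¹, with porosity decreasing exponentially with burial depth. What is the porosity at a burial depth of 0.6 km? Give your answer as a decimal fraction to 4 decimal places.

n = n₀·exp(−c·Z) = 0.6 × exp(−0.52 × 0.6) = 0.6 × exp(−0.312)
  = 0.6 × 0.7320 = 0.4392

0.4392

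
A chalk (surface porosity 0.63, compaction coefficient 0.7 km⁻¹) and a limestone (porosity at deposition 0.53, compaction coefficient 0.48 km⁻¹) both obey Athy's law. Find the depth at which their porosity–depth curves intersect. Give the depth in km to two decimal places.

0.79 km

Set n₀ₐ e^(−kₐZ) = n₀ᵦ e^(−kᵦZ) ⇒ ln(n₀ₐ/n₀ᵦ) = (kₐ − kᵦ)·Z
Z = ln(0.63/0.53) / (0.7 − 0.48) = 0.1728 / 0.22 = 0.786 km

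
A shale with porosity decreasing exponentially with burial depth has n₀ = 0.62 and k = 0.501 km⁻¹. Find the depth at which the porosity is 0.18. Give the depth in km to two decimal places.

Invert Athy's law: z = ln(n₀/n) / k
z = ln(0.62/0.18) / 0.501 = ln(3.444) / 0.501 = 1.2368 / 0.501 = 2.469 km

2.47 km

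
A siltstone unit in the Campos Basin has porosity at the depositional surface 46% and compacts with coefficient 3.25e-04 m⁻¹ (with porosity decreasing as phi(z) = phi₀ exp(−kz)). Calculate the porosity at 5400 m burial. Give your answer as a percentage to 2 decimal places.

7.95%

Working in km (1 km = 1000 m; k in km⁻¹ = k in m⁻¹ × 1000):
phi = phi₀·exp(−k·z) = 0.46 × exp(−0.325 × 5.4) = 0.46 × exp(−1.755)
  = 0.46 × 0.1729 = 0.0795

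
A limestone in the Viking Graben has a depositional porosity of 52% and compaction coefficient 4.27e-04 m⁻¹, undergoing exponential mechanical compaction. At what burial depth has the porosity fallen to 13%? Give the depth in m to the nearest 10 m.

Working in km (1 km = 1000 m; β in km⁻¹ = β in m⁻¹ × 1000):
Invert Athy's law: Z = ln(n₀/n) / β
Z = ln(0.52/0.13) / 0.427 = ln(4) / 0.427 = 1.3863 / 0.427 = 3.247 km

3250 m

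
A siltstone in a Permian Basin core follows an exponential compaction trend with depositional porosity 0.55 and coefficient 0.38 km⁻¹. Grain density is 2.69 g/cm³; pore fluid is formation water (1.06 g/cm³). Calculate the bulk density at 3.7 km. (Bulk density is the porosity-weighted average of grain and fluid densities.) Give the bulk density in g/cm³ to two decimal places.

Porosity at depth: n = 0.55·exp(−0.38×3.7) = 0.55×0.2451 = 0.1348
Bulk density: ρ_b = (1−n)ρ_g + n·ρ_f = 0.8652×2.69 + 0.1348×1.06
       = 2.327 + 0.143 = 2.470 g/cm³

2.47 g/cm³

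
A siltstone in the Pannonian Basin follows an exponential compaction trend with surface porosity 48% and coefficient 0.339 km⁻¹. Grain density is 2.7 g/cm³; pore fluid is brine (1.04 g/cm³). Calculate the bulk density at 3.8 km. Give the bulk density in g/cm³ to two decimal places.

2.48 g/cm³

Porosity at depth: n = 0.48·exp(−0.339×3.8) = 0.48×0.2758 = 0.1324
Bulk density: ρ_b = (1−n)ρ_g + n·ρ_f = 0.8676×2.7 + 0.1324×1.04
       = 2.343 + 0.138 = 2.480 g/cm³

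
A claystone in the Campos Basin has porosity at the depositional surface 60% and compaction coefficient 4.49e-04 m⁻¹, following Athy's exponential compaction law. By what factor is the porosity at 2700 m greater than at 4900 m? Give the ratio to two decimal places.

2.69

Working in km (1 km = 1000 m; β in km⁻¹ = β in m⁻¹ × 1000):
φ(Z₁)/φ(Z₂) = e^(−β·Z₁)/e^(−β·Z₂) = e^{β(Z₂−Z₁)}
= exp(0.449 × 2.2) = exp(0.9878) = 2.6853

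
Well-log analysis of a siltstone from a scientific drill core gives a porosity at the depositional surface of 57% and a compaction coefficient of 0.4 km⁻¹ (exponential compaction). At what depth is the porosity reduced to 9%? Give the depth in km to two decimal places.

Invert Athy's law: d = ln(phi₀/phi) / β
d = ln(0.57/0.09) / 0.4 = ln(6.333) / 0.4 = 1.8458 / 0.4 = 4.615 km

4.61 km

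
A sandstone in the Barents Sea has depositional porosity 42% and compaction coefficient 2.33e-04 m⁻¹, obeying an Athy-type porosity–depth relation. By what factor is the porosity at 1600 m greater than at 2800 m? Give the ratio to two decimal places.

1.32

Working in km (1 km = 1000 m; c in km⁻¹ = c in m⁻¹ × 1000):
n(Z₁)/n(Z₂) = e^(−c·Z₁)/e^(−c·Z₂) = e^{c(Z₂−Z₁)}
= exp(0.233 × 1.2) = exp(0.2796) = 1.3226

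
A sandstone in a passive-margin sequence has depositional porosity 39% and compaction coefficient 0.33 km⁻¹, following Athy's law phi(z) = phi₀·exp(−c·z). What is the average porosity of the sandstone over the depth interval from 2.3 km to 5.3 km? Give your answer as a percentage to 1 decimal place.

11.6%

⟨phi⟩ = (1/(z₂−z₁)) ∫ phi₀ e^(−cz) dz = phi₀·(e^(−c·z₁) − e^(−c·z₂)) / (c·(z₂−z₁))
e^(−0.33×2.3) = 0.4681; e^(−0.33×5.3) = 0.1739
⟨phi⟩ = 0.39 × (0.4681 − 0.1739) / (0.33 × 3) = 0.39 × 0.2972 = 0.1159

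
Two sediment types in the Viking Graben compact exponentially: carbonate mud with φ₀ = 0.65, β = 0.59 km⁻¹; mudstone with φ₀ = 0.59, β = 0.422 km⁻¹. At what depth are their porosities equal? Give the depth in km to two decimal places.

Set φ₀ₐ e^(−βₐd) = φ₀ᵦ e^(−βᵦd) ⇒ ln(φ₀ₐ/φ₀ᵦ) = (βₐ − βᵦ)·d
d = ln(0.65/0.59) / (0.59 − 0.422) = 0.0968 / 0.168 = 0.576 km

0.58 km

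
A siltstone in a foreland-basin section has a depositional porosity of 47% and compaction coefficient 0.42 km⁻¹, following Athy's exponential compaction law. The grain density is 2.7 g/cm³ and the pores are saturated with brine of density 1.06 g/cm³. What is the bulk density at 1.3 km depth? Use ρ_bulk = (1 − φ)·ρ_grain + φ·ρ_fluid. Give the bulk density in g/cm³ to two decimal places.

2.25 g/cm³

Porosity at depth: phi = 0.47·exp(−0.42×1.3) = 0.47×0.5793 = 0.2723
Bulk density: ρ_b = (1−phi)ρ_g + phi·ρ_f = 0.7277×2.7 + 0.2723×1.06
       = 1.965 + 0.289 = 2.254 g/cm³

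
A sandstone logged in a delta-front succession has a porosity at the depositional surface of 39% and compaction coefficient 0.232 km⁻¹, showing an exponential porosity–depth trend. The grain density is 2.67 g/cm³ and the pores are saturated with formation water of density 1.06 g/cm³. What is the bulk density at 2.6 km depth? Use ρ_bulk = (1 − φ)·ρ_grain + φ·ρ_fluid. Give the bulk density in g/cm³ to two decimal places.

2.33 g/cm³

Porosity at depth: n = 0.39·exp(−0.232×2.6) = 0.39×0.5471 = 0.2134
Bulk density: ρ_b = (1−n)ρ_g + n·ρ_f = 0.7866×2.67 + 0.2134×1.06
       = 2.100 + 0.226 = 2.327 g/cm³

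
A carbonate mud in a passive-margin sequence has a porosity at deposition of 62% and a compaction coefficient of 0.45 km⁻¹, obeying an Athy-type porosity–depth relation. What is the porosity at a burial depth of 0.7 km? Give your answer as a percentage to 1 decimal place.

45.2%

phi = phi₀·exp(−c·Z) = 0.62 × exp(−0.45 × 0.7) = 0.62 × exp(−0.315)
  = 0.62 × 0.7298 = 0.4525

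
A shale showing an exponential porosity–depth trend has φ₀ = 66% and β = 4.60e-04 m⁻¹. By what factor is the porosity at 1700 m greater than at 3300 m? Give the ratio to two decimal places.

Working in km (1 km = 1000 m; β in km⁻¹ = β in m⁻¹ × 1000):
φ(d₁)/φ(d₂) = e^(−β·d₁)/e^(−β·d₂) = e^{β(d₂−d₁)}
= exp(0.46 × 1.6) = exp(0.736) = 2.0876

2.09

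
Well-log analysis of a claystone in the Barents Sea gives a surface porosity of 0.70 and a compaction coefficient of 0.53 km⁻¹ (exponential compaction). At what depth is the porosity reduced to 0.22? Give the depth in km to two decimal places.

Invert Athy's law: Z = ln(φ₀/φ) / c
Z = ln(0.7/0.22) / 0.53 = ln(3.182) / 0.53 = 1.1575 / 0.53 = 2.184 km

2.18 km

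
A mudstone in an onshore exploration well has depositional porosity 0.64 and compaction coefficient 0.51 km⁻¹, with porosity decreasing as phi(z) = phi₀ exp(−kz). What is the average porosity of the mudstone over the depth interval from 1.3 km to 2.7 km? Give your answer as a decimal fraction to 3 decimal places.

⟨phi⟩ = (1/(z₂−z₁)) ∫ phi₀ e^(−kz) dz = phi₀·(e^(−k·z₁) − e^(−k·z₂)) / (k·(z₂−z₁))
e^(−0.51×1.3) = 0.5153; e^(−0.51×2.7) = 0.2523
⟨phi⟩ = 0.64 × (0.5153 − 0.2523) / (0.51 × 1.4) = 0.64 × 0.3683 = 0.2357

0.236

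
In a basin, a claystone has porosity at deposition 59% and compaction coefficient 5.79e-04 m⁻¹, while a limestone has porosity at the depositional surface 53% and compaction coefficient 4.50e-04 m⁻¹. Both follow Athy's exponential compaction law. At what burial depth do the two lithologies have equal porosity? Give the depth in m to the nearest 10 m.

Working in km (1 km = 1000 m; c in km⁻¹ = c in m⁻¹ × 1000):
Set n₀ₐ e^(−cₐZ) = n₀ᵦ e^(−cᵦZ) ⇒ ln(n₀ₐ/n₀ᵦ) = (cₐ − cᵦ)·Z
Z = ln(0.59/0.53) / (0.579 − 0.45) = 0.1072 / 0.129 = 0.831 km

830 m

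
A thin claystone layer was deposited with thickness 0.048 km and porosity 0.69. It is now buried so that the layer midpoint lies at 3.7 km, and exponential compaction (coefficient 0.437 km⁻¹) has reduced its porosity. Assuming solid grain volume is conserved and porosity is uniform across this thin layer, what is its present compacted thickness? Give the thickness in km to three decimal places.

Porosity at 3.7 km: phi = 0.69·exp(−0.437×3.7) = 0.1370
Solid-volume conservation: h(1−phi) = h₀(1−phi₀) ⇒ h = h₀·(1−phi₀)/(1−phi)
h = 0.048 × (1 − 0.69)/(1 − 0.1370) = 0.048 × 0.3592 = 0.0172 km

0.017 km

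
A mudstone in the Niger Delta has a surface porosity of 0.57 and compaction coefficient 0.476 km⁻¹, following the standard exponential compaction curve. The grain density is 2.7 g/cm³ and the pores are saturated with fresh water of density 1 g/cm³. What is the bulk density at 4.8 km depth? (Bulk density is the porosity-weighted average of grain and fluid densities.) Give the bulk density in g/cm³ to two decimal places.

Porosity at depth: φ = 0.57·exp(−0.476×4.8) = 0.57×0.1018 = 0.0580
Bulk density: ρ_b = (1−φ)ρ_g + φ·ρ_f = 0.9420×2.7 + 0.0580×1
       = 2.543 + 0.058 = 2.601 g/cm³

2.60 g/cm³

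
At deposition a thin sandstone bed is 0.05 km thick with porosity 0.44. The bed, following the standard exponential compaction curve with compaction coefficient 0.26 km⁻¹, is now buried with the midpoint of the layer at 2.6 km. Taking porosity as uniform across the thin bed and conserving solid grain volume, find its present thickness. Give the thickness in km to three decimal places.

Porosity at 2.6 km: φ = 0.44·exp(−0.26×2.6) = 0.2238
Solid-volume conservation: h(1−φ) = h₀(1−φ₀) ⇒ h = h₀·(1−φ₀)/(1−φ)
h = 0.05 × (1 − 0.44)/(1 − 0.2238) = 0.05 × 0.7215 = 0.0361 km

0.036 km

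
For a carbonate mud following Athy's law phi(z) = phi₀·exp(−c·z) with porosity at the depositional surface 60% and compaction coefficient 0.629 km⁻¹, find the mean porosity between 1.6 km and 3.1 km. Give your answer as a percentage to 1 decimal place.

⟨phi⟩ = (1/(z₂−z₁)) ∫ phi₀ e^(−cz) dz = phi₀·(e^(−c·z₁) − e^(−c·z₂)) / (c·(z₂−z₁))
e^(−0.629×1.6) = 0.3655; e^(−0.629×3.1) = 0.1423
⟨phi⟩ = 0.6 × (0.3655 − 0.1423) / (0.629 × 1.5) = 0.6 × 0.2366 = 0.1420

14.2%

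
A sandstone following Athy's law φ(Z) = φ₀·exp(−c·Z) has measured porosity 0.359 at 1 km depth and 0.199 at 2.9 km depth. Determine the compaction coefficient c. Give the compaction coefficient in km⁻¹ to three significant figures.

0.311 km⁻¹

Athy: φ(Z) = φ₀ e^(−cZ) ⇒ φ₁/φ₂ = e^{c(Z₂−Z₁)} ⇒ c = ln(φ₁/φ₂)/(Z₂−Z₁)
c = ln(0.359/0.199) / (2.9 − 1) = ln(1.804) / 1.9 = 0.5900 / 1.9 = 0.3105 km⁻¹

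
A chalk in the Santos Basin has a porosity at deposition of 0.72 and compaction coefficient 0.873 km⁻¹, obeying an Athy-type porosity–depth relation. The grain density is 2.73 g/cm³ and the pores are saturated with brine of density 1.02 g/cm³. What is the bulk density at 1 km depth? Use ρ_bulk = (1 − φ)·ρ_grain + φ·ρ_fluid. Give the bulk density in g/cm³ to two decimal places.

2.22 g/cm³

Porosity at depth: phi = 0.72·exp(−0.873×1) = 0.72×0.4177 = 0.3007
Bulk density: ρ_b = (1−phi)ρ_g + phi·ρ_f = 0.6993×2.73 + 0.3007×1.02
       = 1.909 + 0.307 = 2.216 g/cm³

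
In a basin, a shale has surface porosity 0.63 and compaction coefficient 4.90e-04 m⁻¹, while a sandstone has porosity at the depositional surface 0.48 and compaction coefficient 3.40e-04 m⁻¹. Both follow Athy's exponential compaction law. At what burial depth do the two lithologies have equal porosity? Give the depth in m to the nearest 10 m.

1810 m

Working in km (1 km = 1000 m; β in km⁻¹ = β in m⁻¹ × 1000):
Set n₀ₐ e^(−βₐd) = n₀ᵦ e^(−βᵦd) ⇒ ln(n₀ₐ/n₀ᵦ) = (βₐ − βᵦ)·d
d = ln(0.63/0.48) / (0.49 − 0.34) = 0.2719 / 0.15 = 1.813 km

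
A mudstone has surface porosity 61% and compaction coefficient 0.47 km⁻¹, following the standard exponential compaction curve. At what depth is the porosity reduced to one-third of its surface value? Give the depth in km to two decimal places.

φ/φ₀ = 1/3 ⇒ exp(−β·d) = 1/3 ⇒ d = ln(3) / β
d = 1.0986 / 0.47 = 2.337 km

2.34 km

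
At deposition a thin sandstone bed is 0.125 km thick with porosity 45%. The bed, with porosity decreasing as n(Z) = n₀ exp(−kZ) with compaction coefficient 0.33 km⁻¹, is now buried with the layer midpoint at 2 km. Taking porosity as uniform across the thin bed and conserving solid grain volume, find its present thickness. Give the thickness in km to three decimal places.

Porosity at 2 km: n = 0.45·exp(−0.33×2) = 0.2326
Solid-volume conservation: h(1−n) = h₀(1−n₀) ⇒ h = h₀·(1−n₀)/(1−n)
h = 0.125 × (1 − 0.45)/(1 − 0.2326) = 0.125 × 0.7167 = 0.0896 km

0.090 km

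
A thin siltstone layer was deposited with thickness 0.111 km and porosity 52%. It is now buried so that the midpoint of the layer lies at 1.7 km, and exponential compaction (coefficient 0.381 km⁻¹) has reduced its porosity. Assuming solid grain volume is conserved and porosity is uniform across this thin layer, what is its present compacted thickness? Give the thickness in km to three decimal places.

Porosity at 1.7 km: phi = 0.52·exp(−0.381×1.7) = 0.2721
Solid-volume conservation: h(1−phi) = h₀(1−phi₀) ⇒ h = h₀·(1−phi₀)/(1−phi)
h = 0.111 × (1 − 0.52)/(1 − 0.2721) = 0.111 × 0.6594 = 0.0732 km

0.073 km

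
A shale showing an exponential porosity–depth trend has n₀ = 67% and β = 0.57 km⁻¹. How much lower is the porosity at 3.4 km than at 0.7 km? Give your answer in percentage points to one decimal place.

n(0.7) = 0.67·e^(−0.57×0.7) = 0.4496
n(3.4) = 0.67·e^(−0.57×3.4) = 0.0965
Δn = 0.4496 − 0.0965 = 0.3531

35.3 percentage points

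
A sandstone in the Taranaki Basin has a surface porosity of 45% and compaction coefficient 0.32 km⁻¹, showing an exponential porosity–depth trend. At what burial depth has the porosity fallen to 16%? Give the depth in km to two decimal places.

3.23 km

Invert Athy's law: Z = ln(n₀/n) / c
Z = ln(0.45/0.16) / 0.32 = ln(2.812) / 0.32 = 1.0341 / 0.32 = 3.231 km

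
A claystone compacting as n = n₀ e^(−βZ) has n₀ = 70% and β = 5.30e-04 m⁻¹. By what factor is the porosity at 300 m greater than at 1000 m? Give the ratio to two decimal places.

1.45

Working in km (1 km = 1000 m; β in km⁻¹ = β in m⁻¹ × 1000):
n(Z₁)/n(Z₂) = e^(−β·Z₁)/e^(−β·Z₂) = e^{β(Z₂−Z₁)}
= exp(0.53 × 0.7) = exp(0.371) = 1.4492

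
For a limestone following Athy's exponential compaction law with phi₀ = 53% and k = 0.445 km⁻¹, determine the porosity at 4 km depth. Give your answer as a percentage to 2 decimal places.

8.94%

phi = phi₀·exp(−k·d) = 0.53 × exp(−0.445 × 4) = 0.53 × exp(−1.78)
  = 0.53 × 0.1686 = 0.0894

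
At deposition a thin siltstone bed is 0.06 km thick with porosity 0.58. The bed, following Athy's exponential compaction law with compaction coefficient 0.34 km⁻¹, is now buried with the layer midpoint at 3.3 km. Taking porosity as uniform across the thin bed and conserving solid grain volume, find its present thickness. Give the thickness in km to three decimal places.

Porosity at 3.3 km: φ = 0.58·exp(−0.34×3.3) = 0.1889
Solid-volume conservation: h(1−φ) = h₀(1−φ₀) ⇒ h = h₀·(1−φ₀)/(1−φ)
h = 0.06 × (1 − 0.58)/(1 − 0.1889) = 0.06 × 0.5178 = 0.0311 km

0.031 km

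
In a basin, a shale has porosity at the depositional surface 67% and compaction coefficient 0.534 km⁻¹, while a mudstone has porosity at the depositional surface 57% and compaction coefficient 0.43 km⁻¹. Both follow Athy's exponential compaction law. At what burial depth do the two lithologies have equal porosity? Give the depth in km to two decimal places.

Set phi₀ₐ e^(−kₐd) = phi₀ᵦ e^(−kᵦd) ⇒ ln(phi₀ₐ/phi₀ᵦ) = (kₐ − kᵦ)·d
d = ln(0.67/0.57) / (0.534 − 0.43) = 0.1616 / 0.104 = 1.554 km

1.55 km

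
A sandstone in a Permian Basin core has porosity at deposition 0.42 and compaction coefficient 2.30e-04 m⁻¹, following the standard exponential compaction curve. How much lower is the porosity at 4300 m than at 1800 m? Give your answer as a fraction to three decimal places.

0.121

Working in km (1 km = 1000 m; k in km⁻¹ = k in m⁻¹ × 1000):
phi(1.8) = 0.42·e^(−0.23×1.8) = 0.2776
phi(4.3) = 0.42·e^(−0.23×4.3) = 0.1562
Δphi = 0.2776 − 0.1562 = 0.1214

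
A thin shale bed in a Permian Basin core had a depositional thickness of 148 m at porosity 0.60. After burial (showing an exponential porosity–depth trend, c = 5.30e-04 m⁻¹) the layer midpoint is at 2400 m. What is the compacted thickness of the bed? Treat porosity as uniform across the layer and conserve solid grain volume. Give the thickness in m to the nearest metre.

71 m

Working in km (1 km = 1000 m; c in km⁻¹ = c in m⁻¹ × 1000):
Porosity at 2.4 km: n = 0.6·exp(−0.53×2.4) = 0.1682
Solid-volume conservation: h(1−n) = h₀(1−n₀) ⇒ h = h₀·(1−n₀)/(1−n)
h = 0.148 × (1 − 0.6)/(1 − 0.1682) = 0.148 × 0.4809 = 0.0712 km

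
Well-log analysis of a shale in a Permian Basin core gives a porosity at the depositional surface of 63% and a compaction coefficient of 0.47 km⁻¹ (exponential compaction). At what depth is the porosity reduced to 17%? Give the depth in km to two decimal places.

2.79 km

Invert Athy's law: Z = ln(n₀/n) / c
Z = ln(0.63/0.17) / 0.47 = ln(3.706) / 0.47 = 1.3099 / 0.47 = 2.787 km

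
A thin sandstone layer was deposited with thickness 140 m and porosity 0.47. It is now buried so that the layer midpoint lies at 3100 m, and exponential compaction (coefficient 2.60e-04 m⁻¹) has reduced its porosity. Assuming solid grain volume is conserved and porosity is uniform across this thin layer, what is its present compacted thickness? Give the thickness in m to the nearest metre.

94 m

Working in km (1 km = 1000 m; β in km⁻¹ = β in m⁻¹ × 1000):
Porosity at 3.1 km: φ = 0.47·exp(−0.26×3.1) = 0.2099
Solid-volume conservation: h(1−φ) = h₀(1−φ₀) ⇒ h = h₀·(1−φ₀)/(1−φ)
h = 0.14 × (1 − 0.47)/(1 − 0.2099) = 0.14 × 0.6708 = 0.0939 km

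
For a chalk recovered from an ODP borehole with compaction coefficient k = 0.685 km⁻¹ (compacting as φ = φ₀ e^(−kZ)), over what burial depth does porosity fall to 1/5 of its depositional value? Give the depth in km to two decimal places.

2.35 km

φ/φ₀ = 1/5 ⇒ exp(−k·Z) = 1/5 ⇒ Z = ln(5) / k
Z = 1.6094 / 0.685 = 2.350 km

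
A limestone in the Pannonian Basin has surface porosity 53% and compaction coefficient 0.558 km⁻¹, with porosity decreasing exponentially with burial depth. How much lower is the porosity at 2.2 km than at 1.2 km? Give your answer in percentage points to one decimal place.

11.6 percentage points

phi(1.2) = 0.53·e^(−0.558×1.2) = 0.2713
phi(2.2) = 0.53·e^(−0.558×2.2) = 0.1553
Δphi = 0.2713 − 0.1553 = 0.1160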